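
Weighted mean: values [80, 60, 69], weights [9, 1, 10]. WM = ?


Numerator = 80*9 + 60*1 + 69*10 = 1470
Denominator = 9 + 1 + 10 = 20
WM = 1470/20 = 73.5000

WM = 73.5000


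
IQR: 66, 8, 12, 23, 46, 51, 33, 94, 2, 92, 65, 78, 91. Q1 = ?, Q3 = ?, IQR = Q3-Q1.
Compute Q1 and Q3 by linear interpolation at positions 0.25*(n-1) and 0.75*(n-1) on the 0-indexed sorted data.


Sorted: 2, 8, 12, 23, 33, 46, 51, 65, 66, 78, 91, 92, 94
Q1 (25th %ile) = 23.0000
Q3 (75th %ile) = 78.0000
IQR = 78.0000 - 23.0000 = 55.0000

IQR = 55.0000


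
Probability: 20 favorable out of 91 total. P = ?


P = 20/91 = 0.2198

P = 0.2198


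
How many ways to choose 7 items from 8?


C(8,7) = 8!/(7! × 1!)
= 40320/(5040 × 1)
= 8

C(8,7) = 8


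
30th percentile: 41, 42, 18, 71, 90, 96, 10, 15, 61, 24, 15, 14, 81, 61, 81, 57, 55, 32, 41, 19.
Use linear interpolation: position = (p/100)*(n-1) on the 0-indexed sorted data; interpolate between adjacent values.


Sorted: 10, 14, 15, 15, 18, 19, 24, 32, 41, 41, 42, 55, 57, 61, 61, 71, 81, 81, 90, 96
n = 20
Index = 30/100 * 19 = 5.7000
Lower = data[5] = 19, Upper = data[6] = 24
P30 = 19 + 0.7000*(5) = 22.5000

P30 = 22.5000


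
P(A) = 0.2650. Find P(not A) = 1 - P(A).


P(not A) = 1 - 0.2650 = 0.7350

P(not A) = 0.7350


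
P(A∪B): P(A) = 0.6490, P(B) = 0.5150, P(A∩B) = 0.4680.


P(A∪B) = 0.6490 + 0.5150 - 0.4680
= 1.1640 - 0.4680
= 0.6960

P(A∪B) = 0.6960


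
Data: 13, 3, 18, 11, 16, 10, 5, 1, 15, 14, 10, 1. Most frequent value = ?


Frequencies: 1:2, 3:1, 5:1, 10:2, 11:1, 13:1, 14:1, 15:1, 16:1, 18:1
Max frequency = 2
Mode = 1, 10

Mode = 1, 10


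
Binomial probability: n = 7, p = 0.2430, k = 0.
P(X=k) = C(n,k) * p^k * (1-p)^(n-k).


C(7,0) = 1
p^0 = 1.000000
(1-p)^7 = 0.142453
P = 1 * 1.000000 * 0.142453 = 0.1425

P(X=0) = 0.1425


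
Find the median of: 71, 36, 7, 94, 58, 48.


Sorted: 7, 36, 48, 58, 71, 94
n = 6 (even)
Middle values: 48 and 58
Median = (48+58)/2 = 53.0000

Median = 53.0000


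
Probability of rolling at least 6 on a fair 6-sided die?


Favorable outcomes (roll ≥ 6): 1
Total outcomes = 6
P = 1/6 = 0.1667

P = 0.1667


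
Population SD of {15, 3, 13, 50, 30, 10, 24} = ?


Mean = 20.7143
Variance = 210.7755
SD = sqrt(210.7755) = 14.5181

SD = 14.5181


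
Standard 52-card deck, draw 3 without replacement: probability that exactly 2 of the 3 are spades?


Hypergeometric: P(X=2) = C(13,2)·C(39,1) / C(52,3)
= 78 × 39 / 22100
= 3042/22100 = 0.1376

P = 0.1376


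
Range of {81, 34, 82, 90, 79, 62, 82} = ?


Max = 90, Min = 34
Range = 90 - 34 = 56

Range = 56


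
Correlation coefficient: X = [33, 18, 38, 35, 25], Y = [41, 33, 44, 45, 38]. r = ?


Mean X = 29.8000, Mean Y = 40.2000
SD X = 7.304793, SD Y = 4.354308
Cov = 30.840000
r = 30.840000/(7.304793*4.354308) = 0.9696

r = 0.9696


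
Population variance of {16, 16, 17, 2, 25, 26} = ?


Mean = 17.0000
Squared deviations: 1.0000, 1.0000, 0, 225.0000, 64.0000, 81.0000
Sum = 372.0000
Variance = 372.0000/6 = 62.0000

Variance = 62.0000


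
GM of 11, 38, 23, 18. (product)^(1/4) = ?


Product = 11 × 38 × 23 × 18 = 173052
GM = 173052^(1/4) = 20.3960

GM = 20.3960


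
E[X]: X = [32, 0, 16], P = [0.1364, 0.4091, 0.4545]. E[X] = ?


E[X] = 32*0.1364 + 0*0.4091 + 16*0.4545
= 4.3648 + 0 + 7.2720
= 11.6368

E[X] = 11.6368


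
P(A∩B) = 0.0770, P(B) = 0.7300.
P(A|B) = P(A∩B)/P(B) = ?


P(A|B) = 0.0770/0.7300 = 0.1055

P(A|B) = 0.1055


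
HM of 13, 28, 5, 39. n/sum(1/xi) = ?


Sum of reciprocals = 1/13 + 1/28 + 1/5 + 1/39 = 0.338278
HM = 4/0.338278 = 11.8246

HM = 11.8246


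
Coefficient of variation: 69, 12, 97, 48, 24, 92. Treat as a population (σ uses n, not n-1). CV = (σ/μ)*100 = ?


Mean = 57.0000
SD = 32.0520
CV = (32.0520/57.0000)*100 = 56.2317%

CV = 56.2317%


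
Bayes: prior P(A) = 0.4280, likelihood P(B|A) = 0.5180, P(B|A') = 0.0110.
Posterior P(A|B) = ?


P(B) = P(B|A)*P(A) + P(B|A')*P(A')
= 0.5180*0.4280 + 0.0110*0.5720
= 0.221704 + 0.006292 = 0.227996
P(A|B) = 0.221704/0.227996 = 0.9724

P(A|B) = 0.9724


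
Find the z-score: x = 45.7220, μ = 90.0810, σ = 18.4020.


z = (45.7220 - 90.0810)/18.4020
= -44.3590/18.4020
= -2.4106

z = -2.4106


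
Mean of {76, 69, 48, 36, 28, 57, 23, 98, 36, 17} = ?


Sum = 76 + 69 + 48 + 36 + 28 + 57 + 23 + 98 + 36 + 17 = 488
n = 10
Mean = 488/10 = 48.8000

Mean = 48.8000


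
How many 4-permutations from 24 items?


P(24,4) = 24!/20!
= 620448401733239439360000/2432902008176640000
= 255024

P(24,4) = 255024


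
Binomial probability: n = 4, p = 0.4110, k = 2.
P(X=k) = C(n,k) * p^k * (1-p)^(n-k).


C(4,2) = 6
p^2 = 0.168921
(1-p)^2 = 0.346921
P = 6 * 0.168921 * 0.346921 = 0.3516

P(X=2) = 0.3516


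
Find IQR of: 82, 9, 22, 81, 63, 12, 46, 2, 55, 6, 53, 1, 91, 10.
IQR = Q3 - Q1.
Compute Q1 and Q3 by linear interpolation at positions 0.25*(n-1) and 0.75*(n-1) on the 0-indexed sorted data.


Sorted: 1, 2, 6, 9, 10, 12, 22, 46, 53, 55, 63, 81, 82, 91
Q1 (25th %ile) = 9.2500
Q3 (75th %ile) = 61.0000
IQR = 61.0000 - 9.2500 = 51.7500

IQR = 51.7500


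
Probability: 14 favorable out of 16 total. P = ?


P = 14/16 = 0.8750

P = 0.8750


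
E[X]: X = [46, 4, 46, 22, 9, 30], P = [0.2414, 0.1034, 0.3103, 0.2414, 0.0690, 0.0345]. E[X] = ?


E[X] = 46*0.2414 + 4*0.1034 + 46*0.3103 + 22*0.2414 + 9*0.0690 + 30*0.0345
= 11.1044 + 0.4136 + 14.2738 + 5.3108 + 0.6210 + 1.0350
= 32.7586

E[X] = 32.7586


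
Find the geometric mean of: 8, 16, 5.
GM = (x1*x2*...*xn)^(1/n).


Product = 8 × 16 × 5 = 640
GM = 640^(1/3) = 8.6177

GM = 8.6177


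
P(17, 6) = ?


P(17,6) = 17!/11!
= 355687428096000/39916800
= 8910720

P(17,6) = 8910720


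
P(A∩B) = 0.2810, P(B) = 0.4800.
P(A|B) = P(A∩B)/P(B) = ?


P(A|B) = 0.2810/0.4800 = 0.5854

P(A|B) = 0.5854


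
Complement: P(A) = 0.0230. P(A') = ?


P(not A) = 1 - 0.0230 = 0.9770

P(not A) = 0.9770


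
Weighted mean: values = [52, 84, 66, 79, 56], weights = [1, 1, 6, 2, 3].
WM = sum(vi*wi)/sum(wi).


Numerator = 52*1 + 84*1 + 66*6 + 79*2 + 56*3 = 858
Denominator = 1 + 1 + 6 + 2 + 3 = 13
WM = 858/13 = 66.0000

WM = 66.0000


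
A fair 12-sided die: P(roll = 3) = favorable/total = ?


Favorable outcomes (roll = 3): 1
Total outcomes = 12
P = 1/12 = 0.0833

P = 0.0833


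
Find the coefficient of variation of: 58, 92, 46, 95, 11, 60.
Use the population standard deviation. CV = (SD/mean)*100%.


Mean = 60.3333
SD = 28.4292
CV = (28.4292/60.3333)*100 = 47.1203%

CV = 47.1203%


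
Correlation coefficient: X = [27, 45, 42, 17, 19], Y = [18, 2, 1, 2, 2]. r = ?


Mean X = 30.0000, Mean Y = 5.0000
SD X = 11.558547, SD Y = 6.511528
Cov = -12.000000
r = -12.000000/(11.558547*6.511528) = -0.1594

r = -0.1594


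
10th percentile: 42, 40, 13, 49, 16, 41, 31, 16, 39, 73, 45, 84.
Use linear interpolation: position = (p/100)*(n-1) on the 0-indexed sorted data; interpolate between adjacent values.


Sorted: 13, 16, 16, 31, 39, 40, 41, 42, 45, 49, 73, 84
n = 12
Index = 10/100 * 11 = 1.1000
Lower = data[1] = 16, Upper = data[2] = 16
P10 = 16 + 0.1000*(0) = 16.0000

P10 = 16.0000


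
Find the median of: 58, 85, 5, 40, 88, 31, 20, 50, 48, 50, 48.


Sorted: 5, 20, 31, 40, 48, 48, 50, 50, 58, 85, 88
n = 11 (odd)
Middle value = 48

Median = 48


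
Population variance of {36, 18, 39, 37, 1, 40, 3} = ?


Mean = 24.8571
Squared deviations: 124.1633, 47.0204, 200.0204, 147.4490, 569.1633, 229.3061, 477.7347
Sum = 1794.8571
Variance = 1794.8571/7 = 256.4082

Variance = 256.4082


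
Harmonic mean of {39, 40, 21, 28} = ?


Sum of reciprocals = 1/39 + 1/40 + 1/21 + 1/28 = 0.133974
HM = 4/0.133974 = 29.8565

HM = 29.8565


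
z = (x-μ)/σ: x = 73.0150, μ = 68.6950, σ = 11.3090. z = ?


z = (73.0150 - 68.6950)/11.3090
= 4.3200/11.3090
= 0.3820

z = 0.3820


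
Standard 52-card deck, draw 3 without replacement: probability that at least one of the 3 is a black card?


P(at least one) = 1 - P(none)
P(none) = (26/52) × (25/51) × (24/50) = 0.117647
P(at least one) = 1 - 0.117647 = 0.8824

P = 0.8824


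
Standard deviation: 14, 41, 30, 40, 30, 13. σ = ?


Mean = 28.0000
Variance = 123.6667
SD = sqrt(123.6667) = 11.1206

SD = 11.1206


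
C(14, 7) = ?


C(14,7) = 14!/(7! × 7!)
= 87178291200/(5040 × 5040)
= 3432

C(14,7) = 3432


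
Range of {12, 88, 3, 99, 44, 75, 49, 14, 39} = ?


Max = 99, Min = 3
Range = 99 - 3 = 96

Range = 96


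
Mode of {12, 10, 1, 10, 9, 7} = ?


Frequencies: 1:1, 7:1, 9:1, 10:2, 12:1
Max frequency = 2
Mode = 10

Mode = 10


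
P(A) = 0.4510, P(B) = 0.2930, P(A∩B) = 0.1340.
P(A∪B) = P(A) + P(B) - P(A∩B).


P(A∪B) = 0.4510 + 0.2930 - 0.1340
= 0.7440 - 0.1340
= 0.6100

P(A∪B) = 0.6100


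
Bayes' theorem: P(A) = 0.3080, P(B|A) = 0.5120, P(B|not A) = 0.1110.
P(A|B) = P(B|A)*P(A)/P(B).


P(B) = P(B|A)*P(A) + P(B|A')*P(A')
= 0.5120*0.3080 + 0.1110*0.6920
= 0.157696 + 0.076812 = 0.234508
P(A|B) = 0.157696/0.234508 = 0.6725

P(A|B) = 0.6725


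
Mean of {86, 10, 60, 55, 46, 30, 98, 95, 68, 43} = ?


Sum = 86 + 10 + 60 + 55 + 46 + 30 + 98 + 95 + 68 + 43 = 591
n = 10
Mean = 591/10 = 59.1000

Mean = 59.1000


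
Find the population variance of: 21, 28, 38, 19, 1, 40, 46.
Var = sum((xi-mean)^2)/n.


Mean = 27.5714
Squared deviations: 43.1837, 0.1837, 108.7551, 73.4694, 706.0408, 154.4694, 339.6122
Sum = 1425.7143
Variance = 1425.7143/7 = 203.6735

Variance = 203.6735


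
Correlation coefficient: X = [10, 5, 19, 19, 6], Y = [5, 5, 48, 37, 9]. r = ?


Mean X = 11.8000, Mean Y = 20.8000
SD X = 6.112283, SD Y = 18.115187
Cov = 103.360000
r = 103.360000/(6.112283*18.115187) = 0.9335

r = 0.9335


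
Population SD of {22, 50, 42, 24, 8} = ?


Mean = 29.2000
Variance = 224.9600
SD = sqrt(224.9600) = 14.9987

SD = 14.9987


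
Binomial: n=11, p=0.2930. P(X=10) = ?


C(11,10) = 11
p^10 = 4.663116e-06
(1-p)^1 = 0.707000
P = 11 * 4.663116e-06 * 0.707000 = 3.6265e-05

P(X=10) = 3.6265e-05


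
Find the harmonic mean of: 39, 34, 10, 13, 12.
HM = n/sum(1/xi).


Sum of reciprocals = 1/39 + 1/34 + 1/10 + 1/13 + 1/12 = 0.315309
HM = 5/0.315309 = 15.8575

HM = 15.8575


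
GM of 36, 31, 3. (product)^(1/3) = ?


Product = 36 × 31 × 3 = 3348
GM = 3348^(1/3) = 14.9599

GM = 14.9599


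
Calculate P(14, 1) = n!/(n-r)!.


P(14,1) = 14!/13!
= 87178291200/6227020800
= 14

P(14,1) = 14


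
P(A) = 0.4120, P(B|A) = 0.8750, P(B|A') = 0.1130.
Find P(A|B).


P(B) = P(B|A)*P(A) + P(B|A')*P(A')
= 0.8750*0.4120 + 0.1130*0.5880
= 0.360500 + 0.066444 = 0.426944
P(A|B) = 0.360500/0.426944 = 0.8444

P(A|B) = 0.8444


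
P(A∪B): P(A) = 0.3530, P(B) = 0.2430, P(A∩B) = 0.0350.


P(A∪B) = 0.3530 + 0.2430 - 0.0350
= 0.5960 - 0.0350
= 0.5610

P(A∪B) = 0.5610


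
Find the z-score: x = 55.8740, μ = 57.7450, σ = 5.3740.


z = (55.8740 - 57.7450)/5.3740
= -1.8710/5.3740
= -0.3482

z = -0.3482


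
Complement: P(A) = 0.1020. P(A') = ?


P(not A) = 1 - 0.1020 = 0.8980

P(not A) = 0.8980


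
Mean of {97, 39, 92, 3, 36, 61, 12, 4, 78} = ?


Sum = 97 + 39 + 92 + 3 + 36 + 61 + 12 + 4 + 78 = 422
n = 9
Mean = 422/9 = 46.8889

Mean = 46.8889


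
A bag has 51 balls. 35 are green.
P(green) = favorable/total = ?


P = 35/51 = 0.6863

P = 0.6863


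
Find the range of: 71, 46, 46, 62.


Max = 71, Min = 46
Range = 71 - 46 = 25

Range = 25


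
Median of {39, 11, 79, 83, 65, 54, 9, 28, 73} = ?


Sorted: 9, 11, 28, 39, 54, 65, 73, 79, 83
n = 9 (odd)
Middle value = 54

Median = 54


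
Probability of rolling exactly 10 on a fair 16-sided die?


Favorable outcomes (roll = 10): 1
Total outcomes = 16
P = 1/16 = 0.0625

P = 0.0625


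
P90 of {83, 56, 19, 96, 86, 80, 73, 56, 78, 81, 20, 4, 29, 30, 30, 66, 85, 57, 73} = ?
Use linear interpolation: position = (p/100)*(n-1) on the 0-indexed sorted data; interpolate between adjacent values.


Sorted: 4, 19, 20, 29, 30, 30, 56, 56, 57, 66, 73, 73, 78, 80, 81, 83, 85, 86, 96
n = 19
Index = 90/100 * 18 = 16.2000
Lower = data[16] = 85, Upper = data[17] = 86
P90 = 85 + 0.2000*(1) = 85.2000

P90 = 85.2000


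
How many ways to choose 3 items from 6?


C(6,3) = 6!/(3! × 3!)
= 720/(6 × 6)
= 20

C(6,3) = 20


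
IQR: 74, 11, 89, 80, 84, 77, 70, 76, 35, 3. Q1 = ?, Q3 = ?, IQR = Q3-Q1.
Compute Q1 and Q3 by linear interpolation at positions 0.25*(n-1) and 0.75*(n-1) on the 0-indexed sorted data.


Sorted: 3, 11, 35, 70, 74, 76, 77, 80, 84, 89
Q1 (25th %ile) = 43.7500
Q3 (75th %ile) = 79.2500
IQR = 79.2500 - 43.7500 = 35.5000

IQR = 35.5000


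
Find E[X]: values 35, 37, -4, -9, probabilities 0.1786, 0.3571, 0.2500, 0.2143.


E[X] = 35*0.1786 + 37*0.3571 - 4*0.2500 - 9*0.2143
= 6.2510 + 13.2127 - 1.0000 - 1.9287
= 16.5350

E[X] = 16.5350


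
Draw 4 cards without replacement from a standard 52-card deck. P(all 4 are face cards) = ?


P(all face cards) = (12/52) × (11/51) × (10/50) × (9/49)
= 0.0018

P = 0.0018


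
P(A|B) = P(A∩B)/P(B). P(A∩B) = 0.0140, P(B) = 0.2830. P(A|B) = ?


P(A|B) = 0.0140/0.2830 = 0.0495

P(A|B) = 0.0495


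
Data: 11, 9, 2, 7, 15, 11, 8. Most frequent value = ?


Frequencies: 2:1, 7:1, 8:1, 9:1, 11:2, 15:1
Max frequency = 2
Mode = 11

Mode = 11


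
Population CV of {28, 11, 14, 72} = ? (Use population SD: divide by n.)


Mean = 31.2500
SD = 24.3862
CV = (24.3862/31.2500)*100 = 78.0359%

CV = 78.0359%


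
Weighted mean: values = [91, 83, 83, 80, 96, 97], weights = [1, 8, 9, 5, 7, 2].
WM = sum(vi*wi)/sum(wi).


Numerator = 91*1 + 83*8 + 83*9 + 80*5 + 96*7 + 97*2 = 2768
Denominator = 1 + 8 + 9 + 5 + 7 + 2 = 32
WM = 2768/32 = 86.5000

WM = 86.5000


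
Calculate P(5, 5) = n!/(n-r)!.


P(5,5) = 5!/0!
= 120/1
= 120

P(5,5) = 120


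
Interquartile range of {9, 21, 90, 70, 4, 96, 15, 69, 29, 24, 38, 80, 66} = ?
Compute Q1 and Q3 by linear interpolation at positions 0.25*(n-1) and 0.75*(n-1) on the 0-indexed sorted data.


Sorted: 4, 9, 15, 21, 24, 29, 38, 66, 69, 70, 80, 90, 96
Q1 (25th %ile) = 21.0000
Q3 (75th %ile) = 70.0000
IQR = 70.0000 - 21.0000 = 49.0000

IQR = 49.0000


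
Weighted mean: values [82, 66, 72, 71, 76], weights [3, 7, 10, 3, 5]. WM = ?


Numerator = 82*3 + 66*7 + 72*10 + 71*3 + 76*5 = 2021
Denominator = 3 + 7 + 10 + 3 + 5 = 28
WM = 2021/28 = 72.1786

WM = 72.1786


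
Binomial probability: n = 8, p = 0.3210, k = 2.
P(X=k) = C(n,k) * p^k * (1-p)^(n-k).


C(8,2) = 28
p^2 = 0.103041
(1-p)^6 = 0.097998
P = 28 * 0.103041 * 0.097998 = 0.2827

P(X=2) = 0.2827


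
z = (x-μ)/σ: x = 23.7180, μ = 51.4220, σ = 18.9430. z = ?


z = (23.7180 - 51.4220)/18.9430
= -27.7040/18.9430
= -1.4625

z = -1.4625


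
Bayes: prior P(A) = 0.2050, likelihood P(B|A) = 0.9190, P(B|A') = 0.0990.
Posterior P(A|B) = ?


P(B) = P(B|A)*P(A) + P(B|A')*P(A')
= 0.9190*0.2050 + 0.0990*0.7950
= 0.188395 + 0.078705 = 0.267100
P(A|B) = 0.188395/0.267100 = 0.7053

P(A|B) = 0.7053


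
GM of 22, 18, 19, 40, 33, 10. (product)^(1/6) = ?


Product = 22 × 18 × 19 × 40 × 33 × 10 = 99316800
GM = 99316800^(1/6) = 21.5197

GM = 21.5197


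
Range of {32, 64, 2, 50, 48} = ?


Max = 64, Min = 2
Range = 64 - 2 = 62

Range = 62


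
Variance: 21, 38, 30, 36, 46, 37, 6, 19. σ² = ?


Mean = 29.1250
Squared deviations: 66.0156, 78.7656, 0.7656, 47.2656, 284.7656, 62.0156, 534.7656, 102.5156
Sum = 1176.8750
Variance = 1176.8750/8 = 147.1094

Variance = 147.1094


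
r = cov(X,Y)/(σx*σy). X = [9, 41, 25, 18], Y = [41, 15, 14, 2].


Mean X = 23.2500, Mean Y = 18.0000
SD X = 11.712707, SD Y = 14.230249
Cov = -76.000000
r = -76.000000/(11.712707*14.230249) = -0.4560

r = -0.4560


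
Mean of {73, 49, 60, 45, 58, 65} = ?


Sum = 73 + 49 + 60 + 45 + 58 + 65 = 350
n = 6
Mean = 350/6 = 58.3333

Mean = 58.3333


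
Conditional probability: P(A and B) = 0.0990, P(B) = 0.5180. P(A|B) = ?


P(A|B) = 0.0990/0.5180 = 0.1911

P(A|B) = 0.1911


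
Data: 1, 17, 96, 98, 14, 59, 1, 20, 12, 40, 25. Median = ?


Sorted: 1, 1, 12, 14, 17, 20, 25, 40, 59, 96, 98
n = 11 (odd)
Middle value = 20

Median = 20


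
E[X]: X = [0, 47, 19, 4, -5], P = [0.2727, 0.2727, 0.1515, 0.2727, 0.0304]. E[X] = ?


E[X] = 0*0.2727 + 47*0.2727 + 19*0.1515 + 4*0.2727 - 5*0.0304
= 0 + 12.8169 + 2.8785 + 1.0908 - 0.1520
= 16.6342

E[X] = 16.6342


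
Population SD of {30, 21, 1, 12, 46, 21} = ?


Mean = 21.8333
Variance = 197.1389
SD = sqrt(197.1389) = 14.0406

SD = 14.0406


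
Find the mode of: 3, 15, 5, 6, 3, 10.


Frequencies: 3:2, 5:1, 6:1, 10:1, 15:1
Max frequency = 2
Mode = 3

Mode = 3


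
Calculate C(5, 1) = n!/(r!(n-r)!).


C(5,1) = 5!/(1! × 4!)
= 120/(1 × 24)
= 5

C(5,1) = 5


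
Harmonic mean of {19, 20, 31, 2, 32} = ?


Sum of reciprocals = 1/19 + 1/20 + 1/31 + 1/2 + 1/32 = 0.666140
HM = 5/0.666140 = 7.5059

HM = 7.5059


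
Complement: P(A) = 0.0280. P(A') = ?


P(not A) = 1 - 0.0280 = 0.9720

P(not A) = 0.9720


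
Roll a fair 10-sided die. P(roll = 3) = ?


Favorable outcomes (roll = 3): 1
Total outcomes = 10
P = 1/10 = 0.1000

P = 0.1000


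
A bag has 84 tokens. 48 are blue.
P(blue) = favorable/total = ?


P = 48/84 = 0.5714

P = 0.5714


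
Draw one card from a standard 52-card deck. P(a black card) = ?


26 black cards in 52 cards
P = 26/52 = 0.5000

P = 0.5000


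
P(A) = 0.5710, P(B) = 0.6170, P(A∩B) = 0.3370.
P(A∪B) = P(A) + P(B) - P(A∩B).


P(A∪B) = 0.5710 + 0.6170 - 0.3370
= 1.1880 - 0.3370
= 0.8510

P(A∪B) = 0.8510


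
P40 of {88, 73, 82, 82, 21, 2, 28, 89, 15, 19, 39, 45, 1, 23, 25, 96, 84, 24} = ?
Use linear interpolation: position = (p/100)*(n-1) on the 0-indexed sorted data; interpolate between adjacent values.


Sorted: 1, 2, 15, 19, 21, 23, 24, 25, 28, 39, 45, 73, 82, 82, 84, 88, 89, 96
n = 18
Index = 40/100 * 17 = 6.8000
Lower = data[6] = 24, Upper = data[7] = 25
P40 = 24 + 0.8000*(1) = 24.8000

P40 = 24.8000


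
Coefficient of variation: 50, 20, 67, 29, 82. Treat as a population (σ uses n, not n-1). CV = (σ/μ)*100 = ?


Mean = 49.6000
SD = 23.0356
CV = (23.0356/49.6000)*100 = 46.4428%

CV = 46.4428%


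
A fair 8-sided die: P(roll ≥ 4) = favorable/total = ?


Favorable outcomes (roll ≥ 4): 5
Total outcomes = 8
P = 5/8 = 0.6250

P = 0.6250


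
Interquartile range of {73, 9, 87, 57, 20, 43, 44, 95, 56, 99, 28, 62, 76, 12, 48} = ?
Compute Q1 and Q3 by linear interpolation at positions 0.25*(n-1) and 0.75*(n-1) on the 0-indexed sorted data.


Sorted: 9, 12, 20, 28, 43, 44, 48, 56, 57, 62, 73, 76, 87, 95, 99
Q1 (25th %ile) = 35.5000
Q3 (75th %ile) = 74.5000
IQR = 74.5000 - 35.5000 = 39.0000

IQR = 39.0000


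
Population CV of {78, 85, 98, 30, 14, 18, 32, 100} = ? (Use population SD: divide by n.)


Mean = 56.8750
SD = 34.4218
CV = (34.4218/56.8750)*100 = 60.5218%

CV = 60.5218%


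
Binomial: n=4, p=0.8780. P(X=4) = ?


C(4,4) = 1
p^4 = 0.594262
(1-p)^0 = 1.000000
P = 1 * 0.594262 * 1.000000 = 0.5943

P(X=4) = 0.5943


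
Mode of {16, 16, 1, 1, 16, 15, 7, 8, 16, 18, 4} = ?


Frequencies: 1:2, 4:1, 7:1, 8:1, 15:1, 16:4, 18:1
Max frequency = 4
Mode = 16

Mode = 16


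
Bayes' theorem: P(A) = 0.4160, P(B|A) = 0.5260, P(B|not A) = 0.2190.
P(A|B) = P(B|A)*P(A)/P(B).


P(B) = P(B|A)*P(A) + P(B|A')*P(A')
= 0.5260*0.4160 + 0.2190*0.5840
= 0.218816 + 0.127896 = 0.346712
P(A|B) = 0.218816/0.346712 = 0.6311

P(A|B) = 0.6311


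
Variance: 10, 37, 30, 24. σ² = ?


Mean = 25.2500
Squared deviations: 232.5625, 138.0625, 22.5625, 1.5625
Sum = 394.7500
Variance = 394.7500/4 = 98.6875

Variance = 98.6875


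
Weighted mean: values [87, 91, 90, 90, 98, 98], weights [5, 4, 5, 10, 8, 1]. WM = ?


Numerator = 87*5 + 91*4 + 90*5 + 90*10 + 98*8 + 98*1 = 3031
Denominator = 5 + 4 + 5 + 10 + 8 + 1 = 33
WM = 3031/33 = 91.8485

WM = 91.8485


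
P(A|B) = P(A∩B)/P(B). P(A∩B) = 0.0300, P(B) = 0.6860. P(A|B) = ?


P(A|B) = 0.0300/0.6860 = 0.0437

P(A|B) = 0.0437


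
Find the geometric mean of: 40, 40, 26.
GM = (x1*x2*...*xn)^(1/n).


Product = 40 × 40 × 26 = 41600
GM = 41600^(1/3) = 34.6496

GM = 34.6496


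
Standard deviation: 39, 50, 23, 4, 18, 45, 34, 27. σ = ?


Mean = 30.0000
Variance = 200.0000
SD = sqrt(200.0000) = 14.1421

SD = 14.1421


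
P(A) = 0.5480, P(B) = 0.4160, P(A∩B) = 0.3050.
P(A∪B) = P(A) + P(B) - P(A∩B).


P(A∪B) = 0.5480 + 0.4160 - 0.3050
= 0.9640 - 0.3050
= 0.6590

P(A∪B) = 0.6590


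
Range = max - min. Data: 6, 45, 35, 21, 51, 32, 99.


Max = 99, Min = 6
Range = 99 - 6 = 93

Range = 93


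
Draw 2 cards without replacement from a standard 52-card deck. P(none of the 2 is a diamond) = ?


P(no diamonds) = (39/52) × (38/51)
= 0.5588

P = 0.5588


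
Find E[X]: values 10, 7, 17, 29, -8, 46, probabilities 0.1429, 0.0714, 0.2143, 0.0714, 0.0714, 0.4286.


E[X] = 10*0.1429 + 7*0.0714 + 17*0.2143 + 29*0.0714 - 8*0.0714 + 46*0.4286
= 1.4290 + 0.4998 + 3.6431 + 2.0706 - 0.5712 + 19.7156
= 26.7869

E[X] = 26.7869


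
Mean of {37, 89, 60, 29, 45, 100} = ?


Sum = 37 + 89 + 60 + 29 + 45 + 100 = 360
n = 6
Mean = 360/6 = 60.0000

Mean = 60.0000


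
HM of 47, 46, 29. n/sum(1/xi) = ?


Sum of reciprocals = 1/47 + 1/46 + 1/29 = 0.077498
HM = 3/0.077498 = 38.7104

HM = 38.7104


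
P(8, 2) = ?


P(8,2) = 8!/6!
= 40320/720
= 56

P(8,2) = 56


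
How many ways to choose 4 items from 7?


C(7,4) = 7!/(4! × 3!)
= 5040/(24 × 6)
= 35

C(7,4) = 35


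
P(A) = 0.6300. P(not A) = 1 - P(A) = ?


P(not A) = 1 - 0.6300 = 0.3700

P(not A) = 0.3700


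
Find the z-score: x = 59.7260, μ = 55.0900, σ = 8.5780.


z = (59.7260 - 55.0900)/8.5780
= 4.6360/8.5780
= 0.5405

z = 0.5405


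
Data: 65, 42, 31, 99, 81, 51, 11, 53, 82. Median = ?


Sorted: 11, 31, 42, 51, 53, 65, 81, 82, 99
n = 9 (odd)
Middle value = 53

Median = 53


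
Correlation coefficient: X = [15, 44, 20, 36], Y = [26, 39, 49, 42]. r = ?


Mean X = 28.7500, Mean Y = 39.0000
SD X = 11.734032, SD Y = 8.336666
Cov = 28.250000
r = 28.250000/(11.734032*8.336666) = 0.2888

r = 0.2888


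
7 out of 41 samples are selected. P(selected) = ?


P = 7/41 = 0.1707

P = 0.1707


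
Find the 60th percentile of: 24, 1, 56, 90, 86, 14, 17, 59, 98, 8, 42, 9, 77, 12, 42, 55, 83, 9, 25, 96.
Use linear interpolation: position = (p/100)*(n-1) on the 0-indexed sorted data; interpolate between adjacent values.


Sorted: 1, 8, 9, 9, 12, 14, 17, 24, 25, 42, 42, 55, 56, 59, 77, 83, 86, 90, 96, 98
n = 20
Index = 60/100 * 19 = 11.4000
Lower = data[11] = 55, Upper = data[12] = 56
P60 = 55 + 0.4000*(1) = 55.4000

P60 = 55.4000


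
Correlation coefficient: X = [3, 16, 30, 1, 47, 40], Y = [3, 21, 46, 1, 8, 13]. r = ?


Mean X = 22.8333, Mean Y = 15.3333
SD X = 17.544388, SD Y = 15.216950
Cov = 86.888889
r = 86.888889/(17.544388*15.216950) = 0.3255

r = 0.3255


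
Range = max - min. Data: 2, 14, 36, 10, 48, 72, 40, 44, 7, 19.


Max = 72, Min = 2
Range = 72 - 2 = 70

Range = 70


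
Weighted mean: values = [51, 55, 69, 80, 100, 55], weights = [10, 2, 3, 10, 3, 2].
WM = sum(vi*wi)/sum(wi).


Numerator = 51*10 + 55*2 + 69*3 + 80*10 + 100*3 + 55*2 = 2037
Denominator = 10 + 2 + 3 + 10 + 3 + 2 = 30
WM = 2037/30 = 67.9000

WM = 67.9000


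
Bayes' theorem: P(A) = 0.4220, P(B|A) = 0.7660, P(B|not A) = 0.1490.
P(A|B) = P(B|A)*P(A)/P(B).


P(B) = P(B|A)*P(A) + P(B|A')*P(A')
= 0.7660*0.4220 + 0.1490*0.5780
= 0.323252 + 0.086122 = 0.409374
P(A|B) = 0.323252/0.409374 = 0.7896

P(A|B) = 0.7896


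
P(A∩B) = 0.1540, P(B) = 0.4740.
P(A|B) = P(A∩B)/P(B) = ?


P(A|B) = 0.1540/0.4740 = 0.3249

P(A|B) = 0.3249


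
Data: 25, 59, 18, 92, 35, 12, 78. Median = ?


Sorted: 12, 18, 25, 35, 59, 78, 92
n = 7 (odd)
Middle value = 35

Median = 35


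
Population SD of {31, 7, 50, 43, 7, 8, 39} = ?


Mean = 26.4286
Variance = 300.5306
SD = sqrt(300.5306) = 17.3358

SD = 17.3358


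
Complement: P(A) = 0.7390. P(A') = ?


P(not A) = 1 - 0.7390 = 0.2610

P(not A) = 0.2610


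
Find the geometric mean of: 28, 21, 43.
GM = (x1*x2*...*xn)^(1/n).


Product = 28 × 21 × 43 = 25284
GM = 25284^(1/3) = 29.3505

GM = 29.3505


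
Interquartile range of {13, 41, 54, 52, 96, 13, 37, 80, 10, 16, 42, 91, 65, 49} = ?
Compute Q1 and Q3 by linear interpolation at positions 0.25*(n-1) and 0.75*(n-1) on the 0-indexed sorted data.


Sorted: 10, 13, 13, 16, 37, 41, 42, 49, 52, 54, 65, 80, 91, 96
Q1 (25th %ile) = 21.2500
Q3 (75th %ile) = 62.2500
IQR = 62.2500 - 21.2500 = 41.0000

IQR = 41.0000


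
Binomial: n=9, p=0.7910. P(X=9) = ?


C(9,9) = 1
p^9 = 0.121224
(1-p)^0 = 1.000000
P = 1 * 0.121224 * 1.000000 = 0.1212

P(X=9) = 0.1212


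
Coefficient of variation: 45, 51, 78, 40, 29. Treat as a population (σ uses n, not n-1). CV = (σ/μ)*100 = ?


Mean = 48.6000
SD = 16.3780
CV = (16.3780/48.6000)*100 = 33.6997%

CV = 33.6997%


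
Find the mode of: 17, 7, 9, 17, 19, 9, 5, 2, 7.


Frequencies: 2:1, 5:1, 7:2, 9:2, 17:2, 19:1
Max frequency = 2
Mode = 7, 9, 17

Mode = 7, 9, 17


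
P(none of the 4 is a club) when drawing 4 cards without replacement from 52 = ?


P(no clubs) = (39/52) × (38/51) × (37/50) × (36/49)
= 0.3038

P = 0.3038


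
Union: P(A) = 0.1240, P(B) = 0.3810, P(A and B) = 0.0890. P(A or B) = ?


P(A∪B) = 0.1240 + 0.3810 - 0.0890
= 0.5050 - 0.0890
= 0.4160

P(A∪B) = 0.4160


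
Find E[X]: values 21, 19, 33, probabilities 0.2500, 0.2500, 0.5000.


E[X] = 21*0.2500 + 19*0.2500 + 33*0.5000
= 5.2500 + 4.7500 + 16.5000
= 26.5000

E[X] = 26.5000


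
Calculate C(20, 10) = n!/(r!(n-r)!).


C(20,10) = 20!/(10! × 10!)
= 2432902008176640000/(3628800 × 3628800)
= 184756

C(20,10) = 184756


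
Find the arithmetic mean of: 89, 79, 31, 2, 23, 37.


Sum = 89 + 79 + 31 + 2 + 23 + 37 = 261
n = 6
Mean = 261/6 = 43.5000

Mean = 43.5000


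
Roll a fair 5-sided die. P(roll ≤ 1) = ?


Favorable outcomes (roll ≤ 1): 1
Total outcomes = 5
P = 1/5 = 0.2000

P = 0.2000


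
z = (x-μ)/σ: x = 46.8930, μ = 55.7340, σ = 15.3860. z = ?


z = (46.8930 - 55.7340)/15.3860
= -8.8410/15.3860
= -0.5746

z = -0.5746


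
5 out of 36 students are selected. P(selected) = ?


P = 5/36 = 0.1389

P = 0.1389


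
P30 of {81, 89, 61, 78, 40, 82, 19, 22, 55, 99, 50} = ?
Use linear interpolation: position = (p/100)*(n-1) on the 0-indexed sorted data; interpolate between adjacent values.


Sorted: 19, 22, 40, 50, 55, 61, 78, 81, 82, 89, 99
n = 11
Index = 30/100 * 10 = 3.0000
Lower = data[3] = 50, Upper = data[4] = 55
P30 = 50 + 0*(5) = 50.0000

P30 = 50.0000


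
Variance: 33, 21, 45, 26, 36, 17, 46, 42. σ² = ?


Mean = 33.2500
Squared deviations: 0.0625, 150.0625, 138.0625, 52.5625, 7.5625, 264.0625, 162.5625, 76.5625
Sum = 851.5000
Variance = 851.5000/8 = 106.4375

Variance = 106.4375


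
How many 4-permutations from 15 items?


P(15,4) = 15!/11!
= 1307674368000/39916800
= 32760

P(15,4) = 32760


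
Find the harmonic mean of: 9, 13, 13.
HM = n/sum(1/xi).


Sum of reciprocals = 1/9 + 1/13 + 1/13 = 0.264957
HM = 3/0.264957 = 11.3226

HM = 11.3226


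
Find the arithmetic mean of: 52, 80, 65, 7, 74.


Sum = 52 + 80 + 65 + 7 + 74 = 278
n = 5
Mean = 278/5 = 55.6000

Mean = 55.6000


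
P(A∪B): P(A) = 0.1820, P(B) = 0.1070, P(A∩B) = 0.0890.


P(A∪B) = 0.1820 + 0.1070 - 0.0890
= 0.2890 - 0.0890
= 0.2000

P(A∪B) = 0.2000


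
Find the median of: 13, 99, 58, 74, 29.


Sorted: 13, 29, 58, 74, 99
n = 5 (odd)
Middle value = 58

Median = 58


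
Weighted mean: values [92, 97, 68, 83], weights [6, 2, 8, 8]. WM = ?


Numerator = 92*6 + 97*2 + 68*8 + 83*8 = 1954
Denominator = 6 + 2 + 8 + 8 = 24
WM = 1954/24 = 81.4167

WM = 81.4167


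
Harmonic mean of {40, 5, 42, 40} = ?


Sum of reciprocals = 1/40 + 1/5 + 1/42 + 1/40 = 0.273810
HM = 4/0.273810 = 14.6087

HM = 14.6087


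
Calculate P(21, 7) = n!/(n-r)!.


P(21,7) = 21!/14!
= 51090942171709440000/87178291200
= 586051200

P(21,7) = 586051200


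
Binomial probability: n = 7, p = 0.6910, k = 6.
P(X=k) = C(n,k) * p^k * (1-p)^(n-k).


C(7,6) = 7
p^6 = 0.108860
(1-p)^1 = 0.309000
P = 7 * 0.108860 * 0.309000 = 0.2355

P(X=6) = 0.2355


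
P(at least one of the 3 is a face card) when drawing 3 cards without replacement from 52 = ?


P(at least one) = 1 - P(none)
P(none) = (40/52) × (39/51) × (38/50) = 0.447059
P(at least one) = 1 - 0.447059 = 0.5529

P = 0.5529


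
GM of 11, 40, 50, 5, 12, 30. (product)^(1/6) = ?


Product = 11 × 40 × 50 × 5 × 12 × 30 = 39600000
GM = 39600000^(1/6) = 18.4622

GM = 18.4622


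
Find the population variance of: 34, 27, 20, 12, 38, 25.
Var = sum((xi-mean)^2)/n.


Mean = 26.0000
Squared deviations: 64.0000, 1.0000, 36.0000, 196.0000, 144.0000, 1.0000
Sum = 442.0000
Variance = 442.0000/6 = 73.6667

Variance = 73.6667


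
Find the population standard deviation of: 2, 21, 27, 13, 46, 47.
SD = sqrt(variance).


Mean = 26.0000
Variance = 268.6667
SD = sqrt(268.6667) = 16.3911

SD = 16.3911


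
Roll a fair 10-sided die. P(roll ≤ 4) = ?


Favorable outcomes (roll ≤ 4): 4
Total outcomes = 10
P = 4/10 = 0.4000

P = 0.4000


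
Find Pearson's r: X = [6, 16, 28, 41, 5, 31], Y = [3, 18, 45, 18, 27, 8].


Mean X = 21.1667, Mean Y = 19.8333
SD X = 13.259169, SD Y = 13.631051
Cov = 28.027778
r = 28.027778/(13.259169*13.631051) = 0.1551

r = 0.1551


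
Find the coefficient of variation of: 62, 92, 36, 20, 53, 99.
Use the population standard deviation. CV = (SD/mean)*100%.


Mean = 60.3333
SD = 28.2056
CV = (28.2056/60.3333)*100 = 46.7496%

CV = 46.7496%


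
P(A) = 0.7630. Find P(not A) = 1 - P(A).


P(not A) = 1 - 0.7630 = 0.2370

P(not A) = 0.2370


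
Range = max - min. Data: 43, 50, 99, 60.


Max = 99, Min = 43
Range = 99 - 43 = 56

Range = 56


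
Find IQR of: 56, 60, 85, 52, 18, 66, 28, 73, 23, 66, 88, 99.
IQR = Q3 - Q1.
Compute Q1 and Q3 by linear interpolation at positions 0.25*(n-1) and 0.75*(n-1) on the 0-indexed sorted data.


Sorted: 18, 23, 28, 52, 56, 60, 66, 66, 73, 85, 88, 99
Q1 (25th %ile) = 46.0000
Q3 (75th %ile) = 76.0000
IQR = 76.0000 - 46.0000 = 30.0000

IQR = 30.0000


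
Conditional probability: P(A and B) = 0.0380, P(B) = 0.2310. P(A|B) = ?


P(A|B) = 0.0380/0.2310 = 0.1645

P(A|B) = 0.1645


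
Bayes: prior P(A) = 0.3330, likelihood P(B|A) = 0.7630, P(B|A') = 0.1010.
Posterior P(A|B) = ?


P(B) = P(B|A)*P(A) + P(B|A')*P(A')
= 0.7630*0.3330 + 0.1010*0.6670
= 0.254079 + 0.067367 = 0.321446
P(A|B) = 0.254079/0.321446 = 0.7904

P(A|B) = 0.7904


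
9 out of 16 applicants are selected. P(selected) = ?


P = 9/16 = 0.5625

P = 0.5625


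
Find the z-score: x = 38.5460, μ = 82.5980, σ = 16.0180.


z = (38.5460 - 82.5980)/16.0180
= -44.0520/16.0180
= -2.7502

z = -2.7502


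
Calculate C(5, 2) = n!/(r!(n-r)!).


C(5,2) = 5!/(2! × 3!)
= 120/(2 × 6)
= 10

C(5,2) = 10


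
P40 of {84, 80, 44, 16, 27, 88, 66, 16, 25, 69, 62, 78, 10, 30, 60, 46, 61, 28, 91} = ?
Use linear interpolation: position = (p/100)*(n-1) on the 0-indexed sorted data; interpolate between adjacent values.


Sorted: 10, 16, 16, 25, 27, 28, 30, 44, 46, 60, 61, 62, 66, 69, 78, 80, 84, 88, 91
n = 19
Index = 40/100 * 18 = 7.2000
Lower = data[7] = 44, Upper = data[8] = 46
P40 = 44 + 0.2000*(2) = 44.4000

P40 = 44.4000


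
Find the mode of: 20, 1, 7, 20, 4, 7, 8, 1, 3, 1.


Frequencies: 1:3, 3:1, 4:1, 7:2, 8:1, 20:2
Max frequency = 3
Mode = 1

Mode = 1


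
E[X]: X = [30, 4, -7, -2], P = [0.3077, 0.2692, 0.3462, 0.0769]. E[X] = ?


E[X] = 30*0.3077 + 4*0.2692 - 7*0.3462 - 2*0.0769
= 9.2310 + 1.0768 - 2.4234 - 0.1538
= 7.7306

E[X] = 7.7306


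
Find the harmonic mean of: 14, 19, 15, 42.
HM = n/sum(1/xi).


Sum of reciprocals = 1/14 + 1/19 + 1/15 + 1/42 = 0.214536
HM = 4/0.214536 = 18.6449

HM = 18.6449


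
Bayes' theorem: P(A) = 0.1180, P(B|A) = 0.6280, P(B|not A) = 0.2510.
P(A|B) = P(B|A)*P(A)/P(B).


P(B) = P(B|A)*P(A) + P(B|A')*P(A')
= 0.6280*0.1180 + 0.2510*0.8820
= 0.074104 + 0.221382 = 0.295486
P(A|B) = 0.074104/0.295486 = 0.2508

P(A|B) = 0.2508


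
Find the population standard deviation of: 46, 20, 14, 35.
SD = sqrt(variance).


Mean = 28.7500
Variance = 157.6875
SD = sqrt(157.6875) = 12.5574

SD = 12.5574


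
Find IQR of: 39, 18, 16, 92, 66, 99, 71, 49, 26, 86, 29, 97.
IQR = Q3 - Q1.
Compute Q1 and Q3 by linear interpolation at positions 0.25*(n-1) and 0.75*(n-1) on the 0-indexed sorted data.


Sorted: 16, 18, 26, 29, 39, 49, 66, 71, 86, 92, 97, 99
Q1 (25th %ile) = 28.2500
Q3 (75th %ile) = 87.5000
IQR = 87.5000 - 28.2500 = 59.2500

IQR = 59.2500


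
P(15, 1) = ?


P(15,1) = 15!/14!
= 1307674368000/87178291200
= 15

P(15,1) = 15


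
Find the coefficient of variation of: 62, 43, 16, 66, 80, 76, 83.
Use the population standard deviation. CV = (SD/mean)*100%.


Mean = 60.8571
SD = 22.1838
CV = (22.1838/60.8571)*100 = 36.4523%

CV = 36.4523%


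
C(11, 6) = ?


C(11,6) = 11!/(6! × 5!)
= 39916800/(720 × 120)
= 462

C(11,6) = 462


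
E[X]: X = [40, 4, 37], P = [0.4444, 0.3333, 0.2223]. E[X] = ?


E[X] = 40*0.4444 + 4*0.3333 + 37*0.2223
= 17.7760 + 1.3332 + 8.2251
= 27.3343

E[X] = 27.3343


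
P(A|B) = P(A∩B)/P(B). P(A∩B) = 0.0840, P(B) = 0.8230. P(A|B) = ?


P(A|B) = 0.0840/0.8230 = 0.1021

P(A|B) = 0.1021


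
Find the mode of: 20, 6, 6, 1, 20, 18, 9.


Frequencies: 1:1, 6:2, 9:1, 18:1, 20:2
Max frequency = 2
Mode = 6, 20

Mode = 6, 20


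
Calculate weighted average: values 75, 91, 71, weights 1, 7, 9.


Numerator = 75*1 + 91*7 + 71*9 = 1351
Denominator = 1 + 7 + 9 = 17
WM = 1351/17 = 79.4706

WM = 79.4706


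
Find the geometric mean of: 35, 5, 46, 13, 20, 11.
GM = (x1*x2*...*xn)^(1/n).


Product = 35 × 5 × 46 × 13 × 20 × 11 = 23023000
GM = 23023000^(1/6) = 16.8666

GM = 16.8666


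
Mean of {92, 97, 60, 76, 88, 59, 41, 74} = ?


Sum = 92 + 97 + 60 + 76 + 88 + 59 + 41 + 74 = 587
n = 8
Mean = 587/8 = 73.3750

Mean = 73.3750


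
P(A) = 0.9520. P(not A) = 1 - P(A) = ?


P(not A) = 1 - 0.9520 = 0.0480

P(not A) = 0.0480


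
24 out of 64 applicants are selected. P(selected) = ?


P = 24/64 = 0.3750

P = 0.3750


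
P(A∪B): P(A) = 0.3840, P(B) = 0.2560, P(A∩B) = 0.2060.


P(A∪B) = 0.3840 + 0.2560 - 0.2060
= 0.6400 - 0.2060
= 0.4340

P(A∪B) = 0.4340


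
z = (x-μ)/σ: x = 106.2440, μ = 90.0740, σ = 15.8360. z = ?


z = (106.2440 - 90.0740)/15.8360
= 16.1700/15.8360
= 1.0211

z = 1.0211


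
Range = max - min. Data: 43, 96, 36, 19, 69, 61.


Max = 96, Min = 19
Range = 96 - 19 = 77

Range = 77


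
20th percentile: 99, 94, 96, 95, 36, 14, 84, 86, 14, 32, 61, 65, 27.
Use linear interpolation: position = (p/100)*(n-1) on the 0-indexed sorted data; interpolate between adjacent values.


Sorted: 14, 14, 27, 32, 36, 61, 65, 84, 86, 94, 95, 96, 99
n = 13
Index = 20/100 * 12 = 2.4000
Lower = data[2] = 27, Upper = data[3] = 32
P20 = 27 + 0.4000*(5) = 29.0000

P20 = 29.0000


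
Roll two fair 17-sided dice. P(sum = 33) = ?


Total outcomes = 17×17 = 289
Favorable (sum = 33): 2
P = 2/289 = 0.0069

P = 0.0069


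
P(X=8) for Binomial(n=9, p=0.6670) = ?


C(9,8) = 9
p^8 = 0.039175
(1-p)^1 = 0.333000
P = 9 * 0.039175 * 0.333000 = 0.1174

P(X=8) = 0.1174


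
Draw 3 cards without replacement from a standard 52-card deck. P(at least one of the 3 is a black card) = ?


P(at least one) = 1 - P(none)
P(none) = (26/52) × (25/51) × (24/50) = 0.117647
P(at least one) = 1 - 0.117647 = 0.8824

P = 0.8824


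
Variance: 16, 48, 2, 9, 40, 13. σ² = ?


Mean = 21.3333
Squared deviations: 28.4444, 711.1111, 373.7778, 152.1111, 348.4444, 69.4444
Sum = 1683.3333
Variance = 1683.3333/6 = 280.5556

Variance = 280.5556


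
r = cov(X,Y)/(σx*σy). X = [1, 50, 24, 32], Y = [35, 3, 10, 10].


Mean X = 26.7500, Mean Y = 14.5000
SD X = 17.597940, SD Y = 12.175796
Cov = -201.625000
r = -201.625000/(17.597940*12.175796) = -0.9410

r = -0.9410


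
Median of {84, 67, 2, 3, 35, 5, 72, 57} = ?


Sorted: 2, 3, 5, 35, 57, 67, 72, 84
n = 8 (even)
Middle values: 35 and 57
Median = (35+57)/2 = 46.0000

Median = 46.0000


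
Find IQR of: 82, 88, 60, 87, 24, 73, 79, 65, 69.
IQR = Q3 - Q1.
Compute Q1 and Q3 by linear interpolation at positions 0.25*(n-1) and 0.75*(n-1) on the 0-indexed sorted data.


Sorted: 24, 60, 65, 69, 73, 79, 82, 87, 88
Q1 (25th %ile) = 65.0000
Q3 (75th %ile) = 82.0000
IQR = 82.0000 - 65.0000 = 17.0000

IQR = 17.0000


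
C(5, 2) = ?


C(5,2) = 5!/(2! × 3!)
= 120/(2 × 6)
= 10

C(5,2) = 10


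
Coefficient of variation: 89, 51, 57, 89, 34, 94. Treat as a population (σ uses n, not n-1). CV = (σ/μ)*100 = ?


Mean = 69.0000
SD = 22.7962
CV = (22.7962/69.0000)*100 = 33.0380%

CV = 33.0380%


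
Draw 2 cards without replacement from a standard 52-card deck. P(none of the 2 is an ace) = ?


P(no aces) = (48/52) × (47/51)
= 0.8507

P = 0.8507


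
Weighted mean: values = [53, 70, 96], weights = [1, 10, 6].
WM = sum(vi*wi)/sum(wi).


Numerator = 53*1 + 70*10 + 96*6 = 1329
Denominator = 1 + 10 + 6 = 17
WM = 1329/17 = 78.1765

WM = 78.1765


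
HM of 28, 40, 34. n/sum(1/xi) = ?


Sum of reciprocals = 1/28 + 1/40 + 1/34 = 0.090126
HM = 3/0.090126 = 33.2867

HM = 33.2867


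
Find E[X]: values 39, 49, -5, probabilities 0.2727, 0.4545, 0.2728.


E[X] = 39*0.2727 + 49*0.4545 - 5*0.2728
= 10.6353 + 22.2705 - 1.3640
= 31.5418

E[X] = 31.5418


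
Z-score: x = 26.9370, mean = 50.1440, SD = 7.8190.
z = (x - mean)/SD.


z = (26.9370 - 50.1440)/7.8190
= -23.2070/7.8190
= -2.9680

z = -2.9680


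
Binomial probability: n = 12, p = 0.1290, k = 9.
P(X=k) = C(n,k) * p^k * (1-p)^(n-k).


C(12,9) = 220
p^9 = 9.892530e-09
(1-p)^3 = 0.660776
P = 220 * 9.892530e-09 * 0.660776 = 1.4381e-06

P(X=9) = 1.4381e-06


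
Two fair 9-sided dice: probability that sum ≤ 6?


Total outcomes = 9×9 = 81
Favorable (sum ≤ 6): 15
P = 15/81 = 0.1852

P = 0.1852


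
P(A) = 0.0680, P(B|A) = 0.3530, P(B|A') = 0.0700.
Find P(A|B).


P(B) = P(B|A)*P(A) + P(B|A')*P(A')
= 0.3530*0.0680 + 0.0700*0.9320
= 0.024004 + 0.065240 = 0.089244
P(A|B) = 0.024004/0.089244 = 0.2690

P(A|B) = 0.2690


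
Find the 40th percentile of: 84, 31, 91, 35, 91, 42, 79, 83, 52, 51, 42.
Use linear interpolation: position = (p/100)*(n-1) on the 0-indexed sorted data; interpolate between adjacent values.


Sorted: 31, 35, 42, 42, 51, 52, 79, 83, 84, 91, 91
n = 11
Index = 40/100 * 10 = 4.0000
Lower = data[4] = 51, Upper = data[5] = 52
P40 = 51 + 0*(1) = 51.0000

P40 = 51.0000


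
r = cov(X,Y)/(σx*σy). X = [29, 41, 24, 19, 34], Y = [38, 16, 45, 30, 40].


Mean X = 29.4000, Mean Y = 33.8000
SD X = 7.657676, SD Y = 10.127191
Cov = -40.120000
r = -40.120000/(7.657676*10.127191) = -0.5173

r = -0.5173


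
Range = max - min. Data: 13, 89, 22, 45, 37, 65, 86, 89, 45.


Max = 89, Min = 13
Range = 89 - 13 = 76

Range = 76


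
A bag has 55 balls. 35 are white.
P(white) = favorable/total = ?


P = 35/55 = 0.6364

P = 0.6364


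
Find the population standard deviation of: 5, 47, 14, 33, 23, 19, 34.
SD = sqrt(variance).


Mean = 25.0000
Variance = 170.0000
SD = sqrt(170.0000) = 13.0384

SD = 13.0384


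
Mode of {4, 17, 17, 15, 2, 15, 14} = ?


Frequencies: 2:1, 4:1, 14:1, 15:2, 17:2
Max frequency = 2
Mode = 15, 17

Mode = 15, 17
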